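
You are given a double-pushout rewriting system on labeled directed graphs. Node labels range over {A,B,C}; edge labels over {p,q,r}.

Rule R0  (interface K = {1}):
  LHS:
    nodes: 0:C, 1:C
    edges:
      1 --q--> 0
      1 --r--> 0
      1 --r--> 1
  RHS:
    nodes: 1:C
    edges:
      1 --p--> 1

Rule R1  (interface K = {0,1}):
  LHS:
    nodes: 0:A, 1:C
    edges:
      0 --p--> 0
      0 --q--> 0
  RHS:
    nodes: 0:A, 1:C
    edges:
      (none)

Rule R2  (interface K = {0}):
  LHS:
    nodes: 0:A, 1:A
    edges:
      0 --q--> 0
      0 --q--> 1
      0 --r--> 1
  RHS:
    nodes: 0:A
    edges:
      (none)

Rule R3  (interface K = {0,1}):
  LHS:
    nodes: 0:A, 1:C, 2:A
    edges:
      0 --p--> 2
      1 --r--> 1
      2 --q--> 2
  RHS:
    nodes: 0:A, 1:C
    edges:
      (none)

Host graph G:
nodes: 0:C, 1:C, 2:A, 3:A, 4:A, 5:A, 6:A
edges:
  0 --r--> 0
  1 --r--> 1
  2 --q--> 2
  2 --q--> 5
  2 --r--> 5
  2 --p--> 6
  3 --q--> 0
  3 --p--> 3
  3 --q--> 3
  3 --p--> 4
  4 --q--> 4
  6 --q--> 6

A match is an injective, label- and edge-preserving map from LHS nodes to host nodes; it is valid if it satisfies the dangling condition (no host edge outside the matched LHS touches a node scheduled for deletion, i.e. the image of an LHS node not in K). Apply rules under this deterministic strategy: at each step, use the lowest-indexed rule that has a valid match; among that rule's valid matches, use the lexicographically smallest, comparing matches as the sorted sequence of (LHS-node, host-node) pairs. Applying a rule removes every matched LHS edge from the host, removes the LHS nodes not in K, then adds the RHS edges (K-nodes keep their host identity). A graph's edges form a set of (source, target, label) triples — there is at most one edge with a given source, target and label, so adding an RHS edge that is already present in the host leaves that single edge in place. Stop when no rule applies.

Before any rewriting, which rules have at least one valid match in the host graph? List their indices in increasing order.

Answer: [R1,R2,R3]

Rewrite trace:
R0: no valid match — LHS pattern not found
R1: 2 valid matches — {0↦3, 1↦0}, {0↦3, 1↦1}
R2: 1 valid match — {0↦2, 1↦5}
R3: 4 valid matches — {0↦2, 1↦0, 2↦6}, {0↦2, 1↦1, 2↦6}, {0↦3, 1↦0, 2↦4} (+1 more)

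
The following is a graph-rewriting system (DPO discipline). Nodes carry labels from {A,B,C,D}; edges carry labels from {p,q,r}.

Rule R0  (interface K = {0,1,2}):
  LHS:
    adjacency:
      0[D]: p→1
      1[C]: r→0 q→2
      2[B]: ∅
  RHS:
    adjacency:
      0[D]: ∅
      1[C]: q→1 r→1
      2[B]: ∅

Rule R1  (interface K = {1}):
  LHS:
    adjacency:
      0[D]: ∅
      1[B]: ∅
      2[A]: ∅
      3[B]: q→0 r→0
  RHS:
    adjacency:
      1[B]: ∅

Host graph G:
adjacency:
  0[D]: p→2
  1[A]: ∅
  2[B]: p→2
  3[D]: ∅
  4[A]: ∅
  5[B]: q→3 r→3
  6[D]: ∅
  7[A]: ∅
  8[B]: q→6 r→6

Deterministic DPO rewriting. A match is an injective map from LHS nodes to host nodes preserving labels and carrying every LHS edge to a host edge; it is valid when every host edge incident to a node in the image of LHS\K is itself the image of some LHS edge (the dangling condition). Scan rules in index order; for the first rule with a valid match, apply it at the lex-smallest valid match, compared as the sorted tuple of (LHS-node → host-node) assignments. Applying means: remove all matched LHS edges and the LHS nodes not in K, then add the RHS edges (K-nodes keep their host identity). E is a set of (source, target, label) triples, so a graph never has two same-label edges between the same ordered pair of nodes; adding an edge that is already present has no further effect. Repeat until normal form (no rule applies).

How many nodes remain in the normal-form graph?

Answer: 3

Rewrite trace:
[0] host  ⇒  9 nodes, 6 edges  {0-p->2 2-p->2 5-q->3 5-r->3 8-q->6 8-r->6}
[1] R1 @ {0↦3, 1↦2, 2↦1, 3↦5}  ⇒  6 nodes, 4 edges  {0-p->2 2-p->2 8-q->6 8-r->6}
[2] R1 @ {0↦6, 1↦2, 2↦4, 3↦8}  ⇒  3 nodes, 2 edges  {0-p->2 2-p->2}
normal form: no rule applies after step 2
NF nodes: {0:D, 2:B, 7:A}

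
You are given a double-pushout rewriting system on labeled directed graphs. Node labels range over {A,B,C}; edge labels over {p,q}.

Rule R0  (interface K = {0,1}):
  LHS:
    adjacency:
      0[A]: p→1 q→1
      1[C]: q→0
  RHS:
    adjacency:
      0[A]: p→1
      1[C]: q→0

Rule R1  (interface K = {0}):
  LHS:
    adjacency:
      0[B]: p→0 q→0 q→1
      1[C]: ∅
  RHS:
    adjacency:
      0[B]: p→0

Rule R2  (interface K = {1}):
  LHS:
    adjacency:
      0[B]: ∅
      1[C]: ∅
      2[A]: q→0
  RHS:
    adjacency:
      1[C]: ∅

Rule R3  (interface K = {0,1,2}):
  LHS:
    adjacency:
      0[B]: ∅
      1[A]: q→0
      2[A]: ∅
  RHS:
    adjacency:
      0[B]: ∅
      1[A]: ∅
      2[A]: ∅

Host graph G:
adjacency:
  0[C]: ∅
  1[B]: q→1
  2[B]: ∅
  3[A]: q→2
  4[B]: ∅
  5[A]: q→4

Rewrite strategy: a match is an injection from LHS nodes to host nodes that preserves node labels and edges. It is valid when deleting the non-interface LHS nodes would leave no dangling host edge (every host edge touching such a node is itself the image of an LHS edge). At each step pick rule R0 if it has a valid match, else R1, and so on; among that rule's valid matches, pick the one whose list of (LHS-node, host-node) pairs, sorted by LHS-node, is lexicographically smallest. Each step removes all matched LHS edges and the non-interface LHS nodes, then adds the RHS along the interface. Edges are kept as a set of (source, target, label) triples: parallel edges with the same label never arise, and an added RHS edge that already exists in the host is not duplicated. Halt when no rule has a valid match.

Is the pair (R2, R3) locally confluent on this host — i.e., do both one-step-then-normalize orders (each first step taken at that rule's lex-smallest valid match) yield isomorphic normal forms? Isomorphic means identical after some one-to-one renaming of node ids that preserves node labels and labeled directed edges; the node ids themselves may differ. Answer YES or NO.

branch R2-first: apply at {0↦2, 1↦0, 2↦3} → |E|=2, then 1 more step(s) → NF |V|=2 |E|=1 V={0:C, 1:B} E=1-q->1
branch R3-first: apply at {0↦2, 1↦3, 2↦5} → |E|=2, then 1 more step(s) → NF |V|=4 |E|=1 V={0:C, 1:B, 2:B, 3:A} E=1-q->1
graphs not isomorphic

Answer: NO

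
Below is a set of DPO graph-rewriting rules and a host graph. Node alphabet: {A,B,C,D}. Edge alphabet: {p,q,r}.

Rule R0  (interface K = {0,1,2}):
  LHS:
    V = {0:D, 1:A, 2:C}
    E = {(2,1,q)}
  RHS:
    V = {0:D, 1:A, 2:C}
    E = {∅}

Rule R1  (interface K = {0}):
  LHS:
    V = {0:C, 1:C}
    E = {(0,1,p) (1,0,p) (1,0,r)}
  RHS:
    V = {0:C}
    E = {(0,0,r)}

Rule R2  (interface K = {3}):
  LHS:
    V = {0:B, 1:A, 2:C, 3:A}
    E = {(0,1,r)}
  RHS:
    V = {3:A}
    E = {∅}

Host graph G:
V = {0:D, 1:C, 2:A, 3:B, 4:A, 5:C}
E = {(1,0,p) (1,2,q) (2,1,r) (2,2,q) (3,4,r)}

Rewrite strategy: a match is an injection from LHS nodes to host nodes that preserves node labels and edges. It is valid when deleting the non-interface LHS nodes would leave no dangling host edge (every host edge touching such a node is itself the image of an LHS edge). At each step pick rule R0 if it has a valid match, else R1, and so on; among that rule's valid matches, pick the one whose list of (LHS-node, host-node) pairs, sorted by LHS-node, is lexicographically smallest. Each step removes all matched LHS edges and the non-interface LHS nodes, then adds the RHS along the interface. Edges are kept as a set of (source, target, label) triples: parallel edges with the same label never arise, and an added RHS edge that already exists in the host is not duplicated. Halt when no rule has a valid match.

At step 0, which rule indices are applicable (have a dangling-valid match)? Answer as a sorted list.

R0: 1 valid match — {0↦0, 1↦2, 2↦1}
R1: no valid match — LHS pattern not found
R2: 1 valid match — {0↦3, 1↦4, 2↦5, 3↦2}

Answer: [R0,R2]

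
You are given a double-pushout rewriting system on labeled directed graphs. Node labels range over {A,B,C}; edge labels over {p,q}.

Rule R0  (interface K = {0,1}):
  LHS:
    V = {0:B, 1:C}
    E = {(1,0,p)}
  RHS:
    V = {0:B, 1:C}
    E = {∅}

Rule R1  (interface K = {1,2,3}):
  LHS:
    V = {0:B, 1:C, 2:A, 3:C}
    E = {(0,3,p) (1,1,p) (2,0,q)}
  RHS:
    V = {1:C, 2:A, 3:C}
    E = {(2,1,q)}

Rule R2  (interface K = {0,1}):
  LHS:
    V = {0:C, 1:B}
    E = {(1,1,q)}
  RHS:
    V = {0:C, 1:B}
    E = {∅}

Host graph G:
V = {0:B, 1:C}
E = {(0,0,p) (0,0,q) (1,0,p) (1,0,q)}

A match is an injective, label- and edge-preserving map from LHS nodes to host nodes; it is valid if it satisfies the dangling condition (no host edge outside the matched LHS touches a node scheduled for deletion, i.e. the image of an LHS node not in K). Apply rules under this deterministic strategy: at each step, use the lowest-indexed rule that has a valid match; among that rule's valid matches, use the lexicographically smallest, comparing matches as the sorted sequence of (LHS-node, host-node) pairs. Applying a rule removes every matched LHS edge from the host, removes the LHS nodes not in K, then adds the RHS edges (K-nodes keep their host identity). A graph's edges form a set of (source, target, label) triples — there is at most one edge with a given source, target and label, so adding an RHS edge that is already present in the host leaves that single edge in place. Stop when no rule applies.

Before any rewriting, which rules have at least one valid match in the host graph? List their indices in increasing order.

Answer: [R0,R2]

Rewrite trace:
R0: 1 valid match — {0↦0, 1↦1}
R1: no valid match — LHS pattern not found
R2: 1 valid match — {0↦1, 1↦0}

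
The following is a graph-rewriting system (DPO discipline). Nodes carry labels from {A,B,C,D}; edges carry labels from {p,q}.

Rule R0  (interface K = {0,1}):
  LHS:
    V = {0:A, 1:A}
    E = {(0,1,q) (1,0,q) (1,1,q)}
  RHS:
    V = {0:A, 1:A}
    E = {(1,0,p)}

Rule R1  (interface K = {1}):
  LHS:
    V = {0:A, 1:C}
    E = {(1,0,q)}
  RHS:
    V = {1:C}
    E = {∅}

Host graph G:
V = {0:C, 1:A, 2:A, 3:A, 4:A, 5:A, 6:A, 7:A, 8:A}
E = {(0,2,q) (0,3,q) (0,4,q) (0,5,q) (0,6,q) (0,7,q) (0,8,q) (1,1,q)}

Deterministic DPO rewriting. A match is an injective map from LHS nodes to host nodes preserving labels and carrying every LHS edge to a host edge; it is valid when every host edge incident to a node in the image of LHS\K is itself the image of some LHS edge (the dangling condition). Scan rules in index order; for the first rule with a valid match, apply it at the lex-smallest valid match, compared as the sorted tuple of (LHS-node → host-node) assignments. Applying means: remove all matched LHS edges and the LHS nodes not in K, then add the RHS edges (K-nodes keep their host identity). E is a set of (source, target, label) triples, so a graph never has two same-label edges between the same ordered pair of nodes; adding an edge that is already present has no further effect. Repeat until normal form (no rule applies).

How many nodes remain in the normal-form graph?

Answer: 2

Steps:
[0] host  ⇒  9 nodes, 8 edges  {0-q->2 0-q->3 0-q->4 0-q->5 0-q->6 0-q->7 0-q->8 1-q->1}
[1] R1 @ {0↦2, 1↦0}  ⇒  8 nodes, 7 edges  {0-q->3 0-q->4 0-q->5 0-q->6 0-q->7 0-q->8 1-q->1}
[2] R1 @ {0↦3, 1↦0}  ⇒  7 nodes, 6 edges  {0-q->4 0-q->5 0-q->6 0-q->7 0-q->8 1-q->1}
[3] R1 @ {0↦4, 1↦0}  ⇒  6 nodes, 5 edges  {0-q->5 0-q->6 0-q->7 0-q->8 1-q->1}
[4] R1 @ {0↦5, 1↦0}  ⇒  5 nodes, 4 edges  {0-q->6 0-q->7 0-q->8 1-q->1}
[5] R1 @ {0↦6, 1↦0}  ⇒  4 nodes, 3 edges  {0-q->7 0-q->8 1-q->1}
[6] R1 @ {0↦7, 1↦0}  ⇒  3 nodes, 2 edges  {0-q->8 1-q->1}
[7] R1 @ {0↦8, 1↦0}  ⇒  2 nodes, 1 edges  {1-q->1}
halt: no rule applies after step 7
NF nodes: {0:C, 1:A}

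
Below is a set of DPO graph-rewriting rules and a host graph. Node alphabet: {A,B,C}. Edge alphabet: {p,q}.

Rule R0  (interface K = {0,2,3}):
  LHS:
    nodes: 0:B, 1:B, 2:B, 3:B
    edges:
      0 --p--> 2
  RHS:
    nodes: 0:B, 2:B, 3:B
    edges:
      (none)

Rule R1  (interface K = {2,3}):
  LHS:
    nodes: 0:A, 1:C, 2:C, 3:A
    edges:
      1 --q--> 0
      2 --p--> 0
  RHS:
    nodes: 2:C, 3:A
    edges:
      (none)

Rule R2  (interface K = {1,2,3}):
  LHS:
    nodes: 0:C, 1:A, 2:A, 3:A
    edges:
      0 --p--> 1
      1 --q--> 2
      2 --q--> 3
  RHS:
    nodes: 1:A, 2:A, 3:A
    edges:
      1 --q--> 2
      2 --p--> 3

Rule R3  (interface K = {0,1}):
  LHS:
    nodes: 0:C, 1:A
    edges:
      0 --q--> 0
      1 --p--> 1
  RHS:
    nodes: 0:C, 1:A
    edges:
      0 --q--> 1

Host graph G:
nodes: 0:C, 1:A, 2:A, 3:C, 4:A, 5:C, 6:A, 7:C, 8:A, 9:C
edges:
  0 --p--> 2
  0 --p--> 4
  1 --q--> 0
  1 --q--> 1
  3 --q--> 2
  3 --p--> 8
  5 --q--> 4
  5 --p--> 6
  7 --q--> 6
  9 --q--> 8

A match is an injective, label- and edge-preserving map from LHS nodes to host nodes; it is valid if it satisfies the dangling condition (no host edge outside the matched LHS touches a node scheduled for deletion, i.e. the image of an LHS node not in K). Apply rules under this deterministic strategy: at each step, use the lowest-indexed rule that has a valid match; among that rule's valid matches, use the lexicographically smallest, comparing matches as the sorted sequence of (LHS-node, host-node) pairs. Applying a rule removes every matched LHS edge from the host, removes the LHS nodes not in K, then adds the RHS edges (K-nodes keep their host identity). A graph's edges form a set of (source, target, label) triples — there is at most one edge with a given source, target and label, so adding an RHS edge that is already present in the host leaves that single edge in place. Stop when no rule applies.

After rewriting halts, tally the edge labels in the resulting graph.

initial: |V|=10 |E|=10  E = 0-p->2 0-p->4 1-q->0 1-q->1 3-q->2 3-p->8 5-q->4 5-p->6 7-q->6 9-q->8
step 1: apply R1 at {0↦6, 1↦7, 2↦5, 3↦1}  → |V|=8 |E|=8  E = 0-p->2 0-p->4 1-q->0 1-q->1 3-q->2 3-p->8 5-q->4 9-q->8
step 2: apply R1 at {0↦4, 1↦5, 2↦0, 3↦1}  → |V|=6 |E|=6  E = 0-p->2 1-q->0 1-q->1 3-q->2 3-p->8 9-q->8
step 3: apply R1 at {0↦8, 1↦9, 2↦3, 3↦1}  → |V|=4 |E|=4  E = 0-p->2 1-q->0 1-q->1 3-q->2
step 4: apply R1 at {0↦2, 1↦3, 2↦0, 3↦1}  → |V|=2 |E|=2  E = 1-q->0 1-q->1
normal form: no rule applies after step 4
NF edges: [(1, 0, 'q'), (1, 1, 'q')]

Answer: q:2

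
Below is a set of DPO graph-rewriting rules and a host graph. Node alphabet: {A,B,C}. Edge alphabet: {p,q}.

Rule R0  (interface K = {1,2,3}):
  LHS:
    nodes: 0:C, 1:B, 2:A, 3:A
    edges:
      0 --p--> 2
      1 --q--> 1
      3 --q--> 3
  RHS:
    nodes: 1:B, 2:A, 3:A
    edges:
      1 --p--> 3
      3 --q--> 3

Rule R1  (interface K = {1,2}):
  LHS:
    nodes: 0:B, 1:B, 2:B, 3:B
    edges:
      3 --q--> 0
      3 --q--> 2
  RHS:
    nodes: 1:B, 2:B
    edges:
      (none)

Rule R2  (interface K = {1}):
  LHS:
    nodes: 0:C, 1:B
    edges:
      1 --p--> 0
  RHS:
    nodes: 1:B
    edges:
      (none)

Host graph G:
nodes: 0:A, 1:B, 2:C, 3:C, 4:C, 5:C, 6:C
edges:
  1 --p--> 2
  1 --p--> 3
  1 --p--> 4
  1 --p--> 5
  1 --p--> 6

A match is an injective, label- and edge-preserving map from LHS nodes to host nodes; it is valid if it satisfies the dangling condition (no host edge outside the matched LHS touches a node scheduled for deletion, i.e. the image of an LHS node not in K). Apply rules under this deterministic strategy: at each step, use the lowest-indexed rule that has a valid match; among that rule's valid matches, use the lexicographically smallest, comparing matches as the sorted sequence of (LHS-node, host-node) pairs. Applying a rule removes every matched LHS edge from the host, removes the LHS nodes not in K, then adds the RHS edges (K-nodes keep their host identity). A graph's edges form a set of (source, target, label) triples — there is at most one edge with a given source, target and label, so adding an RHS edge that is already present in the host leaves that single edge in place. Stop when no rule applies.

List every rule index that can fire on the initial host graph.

R0: no valid match — LHS pattern not found
R1: no valid match — LHS pattern not found
R2: 5 valid matches — {0↦2, 1↦1}, {0↦3, 1↦1}, {0↦4, 1↦1} (+2 more)

Answer: [R2]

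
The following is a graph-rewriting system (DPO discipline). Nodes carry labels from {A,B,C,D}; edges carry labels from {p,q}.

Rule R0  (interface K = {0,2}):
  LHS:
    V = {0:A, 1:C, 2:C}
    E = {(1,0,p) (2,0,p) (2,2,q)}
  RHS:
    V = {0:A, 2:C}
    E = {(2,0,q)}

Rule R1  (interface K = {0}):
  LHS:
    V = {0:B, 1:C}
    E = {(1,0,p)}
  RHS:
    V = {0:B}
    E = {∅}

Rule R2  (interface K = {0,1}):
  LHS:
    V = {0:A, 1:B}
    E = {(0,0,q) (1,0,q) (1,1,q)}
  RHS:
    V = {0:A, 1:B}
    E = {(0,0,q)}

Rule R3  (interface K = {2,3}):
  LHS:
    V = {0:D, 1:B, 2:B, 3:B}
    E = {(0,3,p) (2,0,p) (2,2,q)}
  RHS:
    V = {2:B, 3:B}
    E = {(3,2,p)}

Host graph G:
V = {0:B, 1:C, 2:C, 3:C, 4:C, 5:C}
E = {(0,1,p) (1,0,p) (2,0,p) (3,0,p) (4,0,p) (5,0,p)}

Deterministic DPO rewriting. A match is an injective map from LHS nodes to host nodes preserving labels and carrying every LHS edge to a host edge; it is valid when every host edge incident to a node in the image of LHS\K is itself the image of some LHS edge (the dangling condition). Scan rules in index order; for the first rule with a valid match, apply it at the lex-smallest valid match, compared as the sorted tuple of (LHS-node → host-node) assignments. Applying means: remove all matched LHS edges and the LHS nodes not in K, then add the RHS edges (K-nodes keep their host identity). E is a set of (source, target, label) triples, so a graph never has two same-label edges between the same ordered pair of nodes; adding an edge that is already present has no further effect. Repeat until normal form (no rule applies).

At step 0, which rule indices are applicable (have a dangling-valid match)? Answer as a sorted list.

Answer: [R1]

Rewrite trace:
R0: no valid match — LHS pattern not found
R1: 4 valid matches — {0↦0, 1↦2}, {0↦0, 1↦3}, {0↦0, 1↦4} (+1 more)
R2: no valid match — LHS pattern not found
R3: no valid match — LHS pattern not found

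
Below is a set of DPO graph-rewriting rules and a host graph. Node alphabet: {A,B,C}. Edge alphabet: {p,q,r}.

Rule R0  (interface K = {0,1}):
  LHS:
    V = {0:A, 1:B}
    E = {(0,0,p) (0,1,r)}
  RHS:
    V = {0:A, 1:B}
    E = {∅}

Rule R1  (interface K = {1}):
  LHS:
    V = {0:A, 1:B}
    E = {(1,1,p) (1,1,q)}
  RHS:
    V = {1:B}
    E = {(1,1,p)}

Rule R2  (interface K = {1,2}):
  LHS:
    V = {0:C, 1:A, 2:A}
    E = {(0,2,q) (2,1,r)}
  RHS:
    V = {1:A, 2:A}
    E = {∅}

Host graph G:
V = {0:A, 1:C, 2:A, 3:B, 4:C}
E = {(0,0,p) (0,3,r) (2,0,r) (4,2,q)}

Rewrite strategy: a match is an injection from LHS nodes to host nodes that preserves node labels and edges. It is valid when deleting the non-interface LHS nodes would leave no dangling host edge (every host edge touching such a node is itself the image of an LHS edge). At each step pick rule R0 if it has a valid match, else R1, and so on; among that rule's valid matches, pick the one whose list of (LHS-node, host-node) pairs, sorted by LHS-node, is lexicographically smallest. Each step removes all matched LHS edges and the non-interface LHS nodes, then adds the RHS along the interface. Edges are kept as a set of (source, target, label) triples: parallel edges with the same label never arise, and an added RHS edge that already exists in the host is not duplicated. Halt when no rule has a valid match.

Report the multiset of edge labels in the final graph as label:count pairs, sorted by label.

Answer: (no edges)

Derivation:
start.  V:5 E:4  edges: 0-p->0 0-r->3 2-r->0 4-q->2
1. fire R0 via {0↦0, 1↦3}  →  V:5 E:2  edges: 2-r->0 4-q->2
2. fire R2 via {0↦4, 1↦0, 2↦2}  →  V:4 E:0  edges: ∅
final graph: no rule applies after step 2
NF edges: []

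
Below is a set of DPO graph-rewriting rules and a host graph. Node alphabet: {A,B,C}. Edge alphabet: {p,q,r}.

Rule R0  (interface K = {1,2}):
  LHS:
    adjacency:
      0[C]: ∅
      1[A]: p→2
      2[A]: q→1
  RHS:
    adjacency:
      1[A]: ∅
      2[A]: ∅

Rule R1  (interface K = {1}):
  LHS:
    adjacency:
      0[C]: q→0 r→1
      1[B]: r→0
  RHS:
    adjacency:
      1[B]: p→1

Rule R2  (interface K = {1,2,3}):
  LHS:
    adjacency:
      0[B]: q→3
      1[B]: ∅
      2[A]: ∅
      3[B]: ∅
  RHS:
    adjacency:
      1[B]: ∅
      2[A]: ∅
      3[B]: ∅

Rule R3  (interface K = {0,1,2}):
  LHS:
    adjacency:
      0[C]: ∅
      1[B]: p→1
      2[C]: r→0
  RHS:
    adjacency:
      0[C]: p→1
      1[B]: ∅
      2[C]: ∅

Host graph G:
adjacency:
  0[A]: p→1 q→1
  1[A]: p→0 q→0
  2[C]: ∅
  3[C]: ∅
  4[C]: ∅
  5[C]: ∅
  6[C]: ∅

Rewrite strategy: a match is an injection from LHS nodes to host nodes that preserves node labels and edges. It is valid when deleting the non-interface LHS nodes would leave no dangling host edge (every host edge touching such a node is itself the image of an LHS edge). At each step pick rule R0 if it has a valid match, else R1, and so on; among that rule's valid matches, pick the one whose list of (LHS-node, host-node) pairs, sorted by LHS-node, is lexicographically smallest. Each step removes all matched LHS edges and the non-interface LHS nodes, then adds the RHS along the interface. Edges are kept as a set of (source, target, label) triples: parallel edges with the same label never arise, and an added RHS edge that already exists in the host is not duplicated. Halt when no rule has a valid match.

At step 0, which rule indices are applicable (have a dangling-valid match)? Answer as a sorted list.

Answer: [R0]

Steps:
R0: 10 valid matches — {0↦2, 1↦0, 2↦1}, {0↦2, 1↦1, 2↦0}, {0↦3, 1↦0, 2↦1} (+7 more)
R1: no valid match — LHS pattern not found
R2: no valid match — LHS pattern not found
R3: no valid match — LHS pattern not found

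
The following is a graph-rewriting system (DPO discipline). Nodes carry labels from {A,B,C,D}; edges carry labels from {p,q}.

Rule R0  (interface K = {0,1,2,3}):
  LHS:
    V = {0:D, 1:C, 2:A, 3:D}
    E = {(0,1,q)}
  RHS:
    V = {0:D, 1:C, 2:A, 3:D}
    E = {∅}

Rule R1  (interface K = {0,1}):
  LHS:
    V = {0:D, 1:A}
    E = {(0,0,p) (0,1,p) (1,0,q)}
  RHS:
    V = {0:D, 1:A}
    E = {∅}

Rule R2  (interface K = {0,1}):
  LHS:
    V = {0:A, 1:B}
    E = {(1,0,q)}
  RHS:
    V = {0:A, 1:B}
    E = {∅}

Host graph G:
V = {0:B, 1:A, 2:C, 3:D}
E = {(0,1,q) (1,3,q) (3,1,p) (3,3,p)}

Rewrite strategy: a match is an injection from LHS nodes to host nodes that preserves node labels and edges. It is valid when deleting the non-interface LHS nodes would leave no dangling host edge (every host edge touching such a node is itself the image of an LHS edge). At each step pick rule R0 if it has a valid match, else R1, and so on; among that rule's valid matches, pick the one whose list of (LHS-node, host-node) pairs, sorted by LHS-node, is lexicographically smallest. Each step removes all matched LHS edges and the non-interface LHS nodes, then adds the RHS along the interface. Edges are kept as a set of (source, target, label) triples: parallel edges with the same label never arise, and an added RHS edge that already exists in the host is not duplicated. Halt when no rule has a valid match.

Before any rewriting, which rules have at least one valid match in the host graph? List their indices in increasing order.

Answer: [R1,R2]

Rewrite trace:
R0: no valid match — LHS pattern not found
R1: 1 valid match — {0↦3, 1↦1}
R2: 1 valid match — {0↦1, 1↦0}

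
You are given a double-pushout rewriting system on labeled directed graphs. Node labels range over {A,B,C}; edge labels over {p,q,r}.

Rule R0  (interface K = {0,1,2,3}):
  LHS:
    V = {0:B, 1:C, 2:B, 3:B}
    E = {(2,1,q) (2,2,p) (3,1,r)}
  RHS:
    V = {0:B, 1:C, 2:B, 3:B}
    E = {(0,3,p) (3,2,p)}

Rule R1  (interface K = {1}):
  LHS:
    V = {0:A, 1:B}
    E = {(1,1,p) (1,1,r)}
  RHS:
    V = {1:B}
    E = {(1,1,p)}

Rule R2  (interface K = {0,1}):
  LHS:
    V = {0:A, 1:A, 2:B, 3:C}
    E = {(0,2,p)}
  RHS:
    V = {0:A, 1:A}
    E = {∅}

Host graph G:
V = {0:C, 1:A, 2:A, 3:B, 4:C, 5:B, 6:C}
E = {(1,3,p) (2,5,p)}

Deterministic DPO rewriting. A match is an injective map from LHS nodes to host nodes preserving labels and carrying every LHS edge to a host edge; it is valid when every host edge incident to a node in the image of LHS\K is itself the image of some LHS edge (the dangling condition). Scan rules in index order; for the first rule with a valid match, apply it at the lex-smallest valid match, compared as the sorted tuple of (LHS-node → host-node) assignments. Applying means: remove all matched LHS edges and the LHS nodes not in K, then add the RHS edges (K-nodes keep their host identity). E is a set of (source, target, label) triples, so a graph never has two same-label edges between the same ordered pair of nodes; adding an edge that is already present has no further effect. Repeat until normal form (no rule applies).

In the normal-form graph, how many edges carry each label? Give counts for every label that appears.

[0] host  ⇒  7 nodes, 2 edges  {1-p->3 2-p->5}
[1] R2 @ {0↦1, 1↦2, 2↦3, 3↦0}  ⇒  5 nodes, 1 edges  {2-p->5}
[2] R2 @ {0↦2, 1↦1, 2↦5, 3↦4}  ⇒  3 nodes, 0 edges  {∅}
final graph: no rule applies after step 2
NF edges: []

Answer: (no edges)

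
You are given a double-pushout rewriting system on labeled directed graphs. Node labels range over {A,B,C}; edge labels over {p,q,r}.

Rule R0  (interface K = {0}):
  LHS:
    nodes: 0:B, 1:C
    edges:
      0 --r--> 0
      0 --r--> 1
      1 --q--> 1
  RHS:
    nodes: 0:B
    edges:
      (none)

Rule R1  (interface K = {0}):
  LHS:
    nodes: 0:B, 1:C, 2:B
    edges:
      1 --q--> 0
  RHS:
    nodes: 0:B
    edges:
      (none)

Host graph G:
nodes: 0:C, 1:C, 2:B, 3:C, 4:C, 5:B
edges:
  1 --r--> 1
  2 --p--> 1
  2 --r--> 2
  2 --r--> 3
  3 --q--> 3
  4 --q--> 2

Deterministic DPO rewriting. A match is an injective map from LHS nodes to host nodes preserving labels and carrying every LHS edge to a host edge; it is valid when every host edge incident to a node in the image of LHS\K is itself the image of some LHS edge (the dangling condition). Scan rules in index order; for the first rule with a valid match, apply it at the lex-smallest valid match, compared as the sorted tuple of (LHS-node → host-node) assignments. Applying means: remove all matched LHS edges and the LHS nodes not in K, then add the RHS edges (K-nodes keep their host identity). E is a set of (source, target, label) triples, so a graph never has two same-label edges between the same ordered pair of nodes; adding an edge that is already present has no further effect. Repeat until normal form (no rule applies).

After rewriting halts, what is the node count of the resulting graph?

Answer: 3

Steps:
[0] host  ⇒  6 nodes, 6 edges  {1-r->1 2-p->1 2-r->2 2-r->3 3-q->3 4-q->2}
[1] R0 @ {0↦2, 1↦3}  ⇒  5 nodes, 3 edges  {1-r->1 2-p->1 4-q->2}
[2] R1 @ {0↦2, 1↦4, 2↦5}  ⇒  3 nodes, 2 edges  {1-r->1 2-p->1}
final graph: no rule applies after step 2
NF nodes: {0:C, 1:C, 2:B}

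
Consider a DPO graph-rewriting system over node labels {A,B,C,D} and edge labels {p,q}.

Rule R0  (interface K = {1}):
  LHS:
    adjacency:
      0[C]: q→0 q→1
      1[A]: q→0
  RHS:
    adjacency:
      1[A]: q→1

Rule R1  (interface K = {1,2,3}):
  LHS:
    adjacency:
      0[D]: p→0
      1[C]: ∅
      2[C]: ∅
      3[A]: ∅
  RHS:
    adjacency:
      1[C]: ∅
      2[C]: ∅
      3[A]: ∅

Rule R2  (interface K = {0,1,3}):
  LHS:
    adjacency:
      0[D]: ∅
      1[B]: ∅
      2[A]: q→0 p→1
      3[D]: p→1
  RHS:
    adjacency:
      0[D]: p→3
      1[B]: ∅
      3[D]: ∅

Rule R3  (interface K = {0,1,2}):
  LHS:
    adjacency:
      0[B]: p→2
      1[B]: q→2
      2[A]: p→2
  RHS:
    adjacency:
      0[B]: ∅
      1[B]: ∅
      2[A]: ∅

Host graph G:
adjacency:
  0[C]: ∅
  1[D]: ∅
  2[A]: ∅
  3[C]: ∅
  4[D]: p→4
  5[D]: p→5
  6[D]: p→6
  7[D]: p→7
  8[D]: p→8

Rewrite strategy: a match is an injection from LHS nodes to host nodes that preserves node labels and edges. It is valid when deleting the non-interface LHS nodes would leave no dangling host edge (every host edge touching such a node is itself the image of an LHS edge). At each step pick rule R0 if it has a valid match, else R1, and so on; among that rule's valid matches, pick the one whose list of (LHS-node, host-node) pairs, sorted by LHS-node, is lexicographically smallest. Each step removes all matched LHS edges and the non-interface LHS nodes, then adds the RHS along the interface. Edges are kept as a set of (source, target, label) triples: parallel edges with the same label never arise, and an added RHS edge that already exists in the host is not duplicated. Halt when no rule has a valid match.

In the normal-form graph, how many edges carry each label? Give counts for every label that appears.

[0] host  ⇒  9 nodes, 5 edges  {4-p->4 5-p->5 6-p->6 7-p->7 8-p->8}
[1] R1 @ {0↦4, 1↦0, 2↦3, 3↦2}  ⇒  8 nodes, 4 edges  {5-p->5 6-p->6 7-p->7 8-p->8}
[2] R1 @ {0↦5, 1↦0, 2↦3, 3↦2}  ⇒  7 nodes, 3 edges  {6-p->6 7-p->7 8-p->8}
[3] R1 @ {0↦6, 1↦0, 2↦3, 3↦2}  ⇒  6 nodes, 2 edges  {7-p->7 8-p->8}
[4] R1 @ {0↦7, 1↦0, 2↦3, 3↦2}  ⇒  5 nodes, 1 edges  {8-p->8}
[5] R1 @ {0↦8, 1↦0, 2↦3, 3↦2}  ⇒  4 nodes, 0 edges  {∅}
final graph: no rule applies after step 5
NF edges: []

Answer: (no edges)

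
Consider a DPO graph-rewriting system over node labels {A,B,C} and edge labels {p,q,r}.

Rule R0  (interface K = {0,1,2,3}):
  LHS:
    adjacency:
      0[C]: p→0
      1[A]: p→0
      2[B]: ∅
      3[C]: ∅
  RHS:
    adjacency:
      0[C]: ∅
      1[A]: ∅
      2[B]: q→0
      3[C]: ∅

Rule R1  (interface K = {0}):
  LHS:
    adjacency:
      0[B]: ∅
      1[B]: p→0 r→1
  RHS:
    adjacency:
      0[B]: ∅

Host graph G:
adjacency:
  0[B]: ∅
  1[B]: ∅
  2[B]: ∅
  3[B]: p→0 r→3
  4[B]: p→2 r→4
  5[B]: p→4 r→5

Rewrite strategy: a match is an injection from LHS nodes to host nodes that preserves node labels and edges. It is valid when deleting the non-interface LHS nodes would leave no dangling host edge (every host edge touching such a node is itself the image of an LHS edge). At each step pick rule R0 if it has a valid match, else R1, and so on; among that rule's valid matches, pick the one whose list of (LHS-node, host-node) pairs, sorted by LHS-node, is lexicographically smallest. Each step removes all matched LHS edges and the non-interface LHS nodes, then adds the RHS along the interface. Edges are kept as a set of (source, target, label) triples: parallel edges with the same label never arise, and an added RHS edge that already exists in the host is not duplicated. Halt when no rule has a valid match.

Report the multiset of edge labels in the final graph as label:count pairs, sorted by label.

initial: |V|=6 |E|=6  E = 3-p->0 3-r->3 4-p->2 4-r->4 5-p->4 5-r->5
step 1: apply R1 at {0↦0, 1↦3}  → |V|=5 |E|=4  E = 4-p->2 4-r->4 5-p->4 5-r->5
step 2: apply R1 at {0↦4, 1↦5}  → |V|=4 |E|=2  E = 4-p->2 4-r->4
step 3: apply R1 at {0↦2, 1↦4}  → |V|=3 |E|=0  E = ∅
halt: no rule applies after step 3
NF edges: []

Answer: (no edges)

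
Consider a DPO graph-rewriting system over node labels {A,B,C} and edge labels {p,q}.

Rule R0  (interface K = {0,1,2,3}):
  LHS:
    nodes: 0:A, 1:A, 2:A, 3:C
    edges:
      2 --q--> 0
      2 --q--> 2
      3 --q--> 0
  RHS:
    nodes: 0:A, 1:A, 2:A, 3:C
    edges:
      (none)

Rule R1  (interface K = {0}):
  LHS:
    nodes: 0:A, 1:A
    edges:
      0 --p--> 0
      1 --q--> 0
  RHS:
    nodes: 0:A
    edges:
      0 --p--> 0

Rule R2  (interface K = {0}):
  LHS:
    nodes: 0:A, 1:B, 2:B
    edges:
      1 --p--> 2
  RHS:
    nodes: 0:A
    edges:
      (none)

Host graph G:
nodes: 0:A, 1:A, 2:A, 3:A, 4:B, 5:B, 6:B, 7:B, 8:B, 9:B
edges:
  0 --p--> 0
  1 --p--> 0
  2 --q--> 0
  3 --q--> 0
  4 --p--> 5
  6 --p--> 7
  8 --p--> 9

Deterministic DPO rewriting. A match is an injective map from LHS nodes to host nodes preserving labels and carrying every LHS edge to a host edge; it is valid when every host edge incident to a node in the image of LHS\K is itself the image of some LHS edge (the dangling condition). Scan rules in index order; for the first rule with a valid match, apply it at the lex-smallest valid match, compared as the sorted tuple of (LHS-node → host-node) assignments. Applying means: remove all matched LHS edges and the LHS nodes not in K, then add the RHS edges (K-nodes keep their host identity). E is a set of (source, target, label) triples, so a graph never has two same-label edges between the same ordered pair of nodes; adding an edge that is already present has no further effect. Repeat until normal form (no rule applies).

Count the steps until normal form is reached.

initial: |V|=10 |E|=7  E = 0-p->0 1-p->0 2-q->0 3-q->0 4-p->5 6-p->7 8-p->9
step 1: apply R1 at {0↦0, 1↦2}  → |V|=9 |E|=6  E = 0-p->0 1-p->0 3-q->0 4-p->5 6-p->7 8-p->9
step 2: apply R1 at {0↦0, 1↦3}  → |V|=8 |E|=5  E = 0-p->0 1-p->0 4-p->5 6-p->7 8-p->9
step 3: apply R2 at {0↦0, 1↦4, 2↦5}  → |V|=6 |E|=4  E = 0-p->0 1-p->0 6-p->7 8-p->9
step 4: apply R2 at {0↦0, 1↦6, 2↦7}  → |V|=4 |E|=3  E = 0-p->0 1-p->0 8-p->9
step 5: apply R2 at {0↦0, 1↦8, 2↦9}  → |V|=2 |E|=2  E = 0-p->0 1-p->0
final graph: no rule applies after step 5

Answer: 5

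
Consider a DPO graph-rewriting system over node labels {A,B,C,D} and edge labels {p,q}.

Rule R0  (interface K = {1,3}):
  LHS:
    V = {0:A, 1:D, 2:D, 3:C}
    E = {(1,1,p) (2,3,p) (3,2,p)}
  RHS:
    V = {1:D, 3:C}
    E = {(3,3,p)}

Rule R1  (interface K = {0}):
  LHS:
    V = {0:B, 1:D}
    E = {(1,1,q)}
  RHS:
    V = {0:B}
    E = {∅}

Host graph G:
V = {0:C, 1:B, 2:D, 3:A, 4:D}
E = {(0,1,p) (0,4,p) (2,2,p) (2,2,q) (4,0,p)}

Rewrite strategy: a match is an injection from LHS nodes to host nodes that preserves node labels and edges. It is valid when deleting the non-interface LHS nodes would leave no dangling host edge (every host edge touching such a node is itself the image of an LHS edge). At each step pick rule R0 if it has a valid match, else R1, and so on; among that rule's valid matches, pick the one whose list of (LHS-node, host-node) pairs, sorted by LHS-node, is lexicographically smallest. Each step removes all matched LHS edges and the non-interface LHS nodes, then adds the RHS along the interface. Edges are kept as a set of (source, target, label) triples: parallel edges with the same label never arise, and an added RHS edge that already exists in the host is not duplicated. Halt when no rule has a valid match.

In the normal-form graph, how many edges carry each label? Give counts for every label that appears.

[0] host  ⇒  5 nodes, 5 edges  {0-p->1 0-p->4 2-p->2 2-q->2 4-p->0}
[1] R0 @ {0↦3, 1↦2, 2↦4, 3↦0}  ⇒  3 nodes, 3 edges  {0-p->0 0-p->1 2-q->2}
[2] R1 @ {0↦1, 1↦2}  ⇒  2 nodes, 2 edges  {0-p->0 0-p->1}
final graph: no rule applies after step 2
NF edges: [(0, 0, 'p'), (0, 1, 'p')]

Answer: p:2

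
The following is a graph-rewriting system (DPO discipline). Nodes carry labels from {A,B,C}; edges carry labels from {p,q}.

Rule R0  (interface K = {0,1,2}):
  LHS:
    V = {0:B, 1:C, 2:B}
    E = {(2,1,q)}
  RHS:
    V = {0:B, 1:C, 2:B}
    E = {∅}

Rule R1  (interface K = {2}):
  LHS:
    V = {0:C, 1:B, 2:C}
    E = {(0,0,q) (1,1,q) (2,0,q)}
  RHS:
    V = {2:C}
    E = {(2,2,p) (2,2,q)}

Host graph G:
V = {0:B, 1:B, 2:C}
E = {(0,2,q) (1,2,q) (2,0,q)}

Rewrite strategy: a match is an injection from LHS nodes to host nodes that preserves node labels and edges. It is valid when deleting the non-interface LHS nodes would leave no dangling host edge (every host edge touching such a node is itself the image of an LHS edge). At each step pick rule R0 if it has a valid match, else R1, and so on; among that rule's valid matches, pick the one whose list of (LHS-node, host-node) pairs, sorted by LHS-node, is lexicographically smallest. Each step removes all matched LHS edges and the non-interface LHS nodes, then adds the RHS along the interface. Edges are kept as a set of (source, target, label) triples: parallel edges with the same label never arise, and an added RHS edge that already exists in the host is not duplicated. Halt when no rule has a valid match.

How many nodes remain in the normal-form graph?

start.  V:3 E:3  edges: 0-q->2 1-q->2 2-q->0
1. fire R0 via {0↦0, 1↦2, 2↦1}  →  V:3 E:2  edges: 0-q->2 2-q->0
2. fire R0 via {0↦1, 1↦2, 2↦0}  →  V:3 E:1  edges: 2-q->0
normal form: no rule applies after step 2
NF nodes: {0:B, 1:B, 2:C}

Answer: 3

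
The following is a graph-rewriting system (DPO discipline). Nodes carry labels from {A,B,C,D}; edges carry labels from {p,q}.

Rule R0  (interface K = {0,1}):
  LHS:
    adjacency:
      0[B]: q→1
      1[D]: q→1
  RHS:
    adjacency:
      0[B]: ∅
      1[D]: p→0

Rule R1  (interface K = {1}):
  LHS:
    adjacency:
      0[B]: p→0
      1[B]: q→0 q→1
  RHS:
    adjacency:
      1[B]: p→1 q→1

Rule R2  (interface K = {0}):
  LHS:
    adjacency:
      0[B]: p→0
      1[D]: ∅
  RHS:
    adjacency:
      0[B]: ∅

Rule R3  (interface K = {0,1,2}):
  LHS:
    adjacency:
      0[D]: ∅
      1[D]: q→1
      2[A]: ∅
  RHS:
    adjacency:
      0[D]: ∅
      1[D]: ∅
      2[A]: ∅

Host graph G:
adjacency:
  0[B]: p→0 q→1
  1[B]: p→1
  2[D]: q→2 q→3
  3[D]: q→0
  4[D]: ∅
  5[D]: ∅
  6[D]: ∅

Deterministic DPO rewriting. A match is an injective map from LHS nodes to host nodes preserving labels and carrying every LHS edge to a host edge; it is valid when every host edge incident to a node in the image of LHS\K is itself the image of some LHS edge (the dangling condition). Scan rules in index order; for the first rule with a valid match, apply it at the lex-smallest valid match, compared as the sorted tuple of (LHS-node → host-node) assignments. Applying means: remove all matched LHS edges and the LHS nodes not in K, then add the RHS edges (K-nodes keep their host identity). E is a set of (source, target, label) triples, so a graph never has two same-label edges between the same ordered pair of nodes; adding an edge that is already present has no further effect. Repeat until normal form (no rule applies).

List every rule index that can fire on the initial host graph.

Answer: [R2]

Rewrite trace:
R0: no valid match — LHS pattern not found
R1: no valid match — LHS pattern not found
R2: 6 valid matches — {0↦0, 1↦4}, {0↦0, 1↦5}, {0↦0, 1↦6} (+3 more)
R3: no valid match — LHS pattern not found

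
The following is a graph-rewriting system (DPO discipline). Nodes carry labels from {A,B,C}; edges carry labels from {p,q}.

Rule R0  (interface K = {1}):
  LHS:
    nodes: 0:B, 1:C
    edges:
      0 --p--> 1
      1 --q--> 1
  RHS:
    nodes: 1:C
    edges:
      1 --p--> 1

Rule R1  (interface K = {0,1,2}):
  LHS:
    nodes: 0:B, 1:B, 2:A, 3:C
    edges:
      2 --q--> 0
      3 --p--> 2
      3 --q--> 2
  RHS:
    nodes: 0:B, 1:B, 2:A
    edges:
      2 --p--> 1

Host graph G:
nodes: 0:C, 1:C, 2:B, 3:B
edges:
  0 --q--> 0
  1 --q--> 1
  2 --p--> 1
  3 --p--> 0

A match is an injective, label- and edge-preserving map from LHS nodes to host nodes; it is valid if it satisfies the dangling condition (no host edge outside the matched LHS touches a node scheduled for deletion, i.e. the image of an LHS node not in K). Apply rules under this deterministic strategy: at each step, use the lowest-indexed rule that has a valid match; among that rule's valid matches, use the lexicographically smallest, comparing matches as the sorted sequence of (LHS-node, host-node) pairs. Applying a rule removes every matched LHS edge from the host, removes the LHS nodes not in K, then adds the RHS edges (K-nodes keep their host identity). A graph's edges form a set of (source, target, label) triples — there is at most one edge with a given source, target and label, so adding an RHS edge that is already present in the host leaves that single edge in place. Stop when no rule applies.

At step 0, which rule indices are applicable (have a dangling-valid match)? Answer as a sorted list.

R0: 2 valid matches — {0↦2, 1↦1}, {0↦3, 1↦0}
R1: no valid match — LHS pattern not found

Answer: [R0]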